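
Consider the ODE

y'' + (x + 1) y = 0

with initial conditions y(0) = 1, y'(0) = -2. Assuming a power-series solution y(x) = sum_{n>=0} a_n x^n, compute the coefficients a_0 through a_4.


Ansatz: y(x) = sum_{n>=0} a_n x^n, so y'(x) = sum_{n>=1} n a_n x^(n-1) and y''(x) = sum_{n>=2} n(n-1) a_n x^(n-2).
Substitute into P(x) y'' + Q(x) y' + R(x) y = 0 with P(x) = 1, Q(x) = 0, R(x) = x + 1, and match powers of x.
Initial conditions: a_0 = 1, a_1 = -2.
Setting the coefficient of each power of x to zero and solving order by order (substituting the coefficients already found):
  x^0: 2 a_2 + a_0 = 0  ->  2 a_2 = -a_0 = -1  ->  a_2 = -1/2
  x^1: 6 a_3 + a_1 + a_0 = 0  ->  6 a_3 = -a_1 - a_0 = 1  ->  a_3 = 1/6
  x^2: 12 a_4 + a_2 + a_1 = 0  ->  12 a_4 = -a_2 - a_1 = 5/2  ->  a_4 = 5/24
Truncated series: y(x) = 1 - 2 x - (1/2) x^2 + (1/6) x^3 + (5/24) x^4 + O(x^5).

a_0 = 1; a_1 = -2; a_2 = -1/2; a_3 = 1/6; a_4 = 5/24


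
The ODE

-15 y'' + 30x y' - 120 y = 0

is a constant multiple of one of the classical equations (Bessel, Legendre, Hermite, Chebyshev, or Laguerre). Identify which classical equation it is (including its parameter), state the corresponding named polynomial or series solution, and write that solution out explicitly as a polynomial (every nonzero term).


All three coefficients share the factor -15; dividing through by -15 gives  y'' - 2x y' + 8 y = 0.
This matches the Hermite equation y'' - 2x y' + 2n y = 0 with 2n = 8, so n = 4; the polynomial solution is H_4(x).
With y = sum_k a_k x^k, matching x^k gives (k+2)(k+1) a_{k+2} = 2(k - n) a_k = 2(k - 4) a_k. The right side vanishes at k = 4, so the series with the parity of 4 terminates at degree 4.
Standard normalization: leading coefficient of H_n is 2^n, so a_4 = 2^4 = 16. Work downward with a_k = (k+1)(k+2) a_{k+2} / (2(k - n)):
  a_2 = (3)(4)(16) / (2(2 - 4)) = 192/(-4) = -48
  a_0 = (1)(2)(-48) / (2(0 - 4)) = -96/(-8) = 12
Hence H_4(x) = 16 x^4 - 48 x^2 + 12.

H_4(x); series = 16 x^4 - 48 x^2 + 12


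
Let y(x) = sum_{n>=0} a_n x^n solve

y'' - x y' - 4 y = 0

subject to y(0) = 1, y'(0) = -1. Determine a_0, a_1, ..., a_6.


Ansatz: y(x) = sum_{n>=0} a_n x^n, so y'(x) = sum_{n>=1} n a_n x^(n-1) and y''(x) = sum_{n>=2} n(n-1) a_n x^(n-2).
Substitute into P(x) y'' + Q(x) y' + R(x) y = 0 with P(x) = 1, Q(x) = -x, R(x) = -4, and match powers of x.
Initial conditions: a_0 = 1, a_1 = -1.
Setting the coefficient of each power of x to zero and solving order by order (substituting the coefficients already found):
  x^0: 2 a_2 - 4 a_0 = 0  ->  2 a_2 = 4 a_0 = 4  ->  a_2 = 2
  x^1: 6 a_3 - 5 a_1 = 0  ->  6 a_3 = 5 a_1 = -5  ->  a_3 = -5/6
  x^2: 12 a_4 - 6 a_2 = 0  ->  12 a_4 = 6 a_2 = 12  ->  a_4 = 1
  x^3: 20 a_5 - 7 a_3 = 0  ->  20 a_5 = 7 a_3 = -35/6  ->  a_5 = -7/24
  x^4: 30 a_6 - 8 a_4 = 0  ->  30 a_6 = 8 a_4 = 8  ->  a_6 = 4/15
Truncated series: y(x) = 1 - x + 2 x^2 - (5/6) x^3 + x^4 - (7/24) x^5 + (4/15) x^6 + O(x^7).

a_0 = 1; a_1 = -1; a_2 = 2; a_3 = -5/6; a_4 = 1; a_5 = -7/24; a_6 = 4/15


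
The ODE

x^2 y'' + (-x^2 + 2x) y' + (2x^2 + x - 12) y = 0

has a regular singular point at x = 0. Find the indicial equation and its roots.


Divide by x^2 to reach normal form y'' + P_1(x) y' + P_2(x) y = 0 with P_1(x) = -1 + 2/x and P_2(x) = 2 + 1/x - 12/x^2.
x = 0 is a singular point because the y'-coefficient -1 + 2/x has a pole at x = 0 and the y-coefficient 2 + 1/x - 12/x^2 has a pole at x = 0.
It is a regular singular point because x P_1(x) = p(x) = 2 - x and x^2 P_2(x) = q(x) = 2x^2 + x - 12 are polynomials, hence analytic at x = 0.
p(0) = 2,  q(0) = -12.
Indicial equation: r(r-1) + p(0) r + q(0) = 0, i.e. r^2 + (p(0) - 1) r + q(0) = 0, i.e. r^2 + 1 r - 12 = 0.
Discriminant: (1)^2 - 4(-12) = 49, so r = (-1 ± 7)/2.
Solving: r_1 = 3, r_2 = -4.

indicial: r^2 + 1 r - 12 = 0; roots r_1 = 3, r_2 = -4


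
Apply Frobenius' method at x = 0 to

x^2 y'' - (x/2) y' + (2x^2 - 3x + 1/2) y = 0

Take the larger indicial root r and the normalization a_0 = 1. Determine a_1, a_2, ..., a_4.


Write in Frobenius form y'' + (p(x)/x) y' + (q(x)/x^2) y = 0:
  p(x) = -1/2,  q(x) = 2x^2 - 3x + 1/2.
Indicial equation: r(r-1) + (-1/2) r + (1/2) = 0 -> roots r_1 = 1, r_2 = 1/2.
Take r = r_1 = 1. Let y(x) = x^r sum_{n>=0} a_n x^n with a_0 = 1.
Substitute y = x^r sum a_n x^n and match x^{r+n}. The recurrence is
  D(n) a_n - 3 a_{n-1} + 2 a_{n-2} = 0,  where D(n) = (r+n)(r+n-1) + (-1/2)(r+n) + (1/2).
  a_n = [3 a_{n-1} - 2 a_{n-2}] / D(n).
Since the indicial polynomial factors as (r - r_1)(r - r_2), D(n) = (r_1 + n - r_1)(r_1 + n - r_2) = n(n + 1/2).
Evaluating step by step (a_0 = 1):
  n = 1: D(1) = 1(1 + 1/2) = 3/2; numerator = 3(1) = 3; a_1 = (3)/(3/2) = 2
  n = 2: D(2) = 2(2 + 1/2) = 5; numerator = 3(2) - 2(1) = 4; a_2 = (4)/(5) = 4/5
  n = 3: D(3) = 3(3 + 1/2) = 21/2; numerator = 3(4/5) - 2(2) = -8/5; a_3 = (-8/5)/(21/2) = -16/105
  n = 4: D(4) = 4(4 + 1/2) = 18; numerator = 3(-16/105) - 2(4/5) = -72/35; a_4 = (-72/35)/(18) = -4/35

r = 1; a_0 = 1; a_1 = 2; a_2 = 4/5; a_3 = -16/105; a_4 = -4/35


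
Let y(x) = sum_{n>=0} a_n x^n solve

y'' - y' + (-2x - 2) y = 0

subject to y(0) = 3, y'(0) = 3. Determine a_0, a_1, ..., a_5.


Ansatz: y(x) = sum_{n>=0} a_n x^n, so y'(x) = sum_{n>=1} n a_n x^(n-1) and y''(x) = sum_{n>=2} n(n-1) a_n x^(n-2).
Substitute into P(x) y'' + Q(x) y' + R(x) y = 0 with P(x) = 1, Q(x) = -1, R(x) = -2x - 2, and match powers of x.
Initial conditions: a_0 = 3, a_1 = 3.
Setting the coefficient of each power of x to zero and solving order by order (substituting the coefficients already found):
  x^0: 2 a_2 - a_1 - 2 a_0 = 0  ->  2 a_2 = a_1 + 2 a_0 = 9  ->  a_2 = 9/2
  x^1: 6 a_3 - 2 a_2 - 2 a_1 - 2 a_0 = 0  ->  6 a_3 = 2 a_2 + 2 a_1 + 2 a_0 = 21  ->  a_3 = 7/2
  x^2: 12 a_4 - 3 a_3 - 2 a_2 - 2 a_1 = 0  ->  12 a_4 = 3 a_3 + 2 a_2 + 2 a_1 = 51/2  ->  a_4 = 17/8
  x^3: 20 a_5 - 4 a_4 - 2 a_3 - 2 a_2 = 0  ->  20 a_5 = 4 a_4 + 2 a_3 + 2 a_2 = 49/2  ->  a_5 = 49/40
Truncated series: y(x) = 3 + 3 x + (9/2) x^2 + (7/2) x^3 + (17/8) x^4 + (49/40) x^5 + O(x^6).

a_0 = 3; a_1 = 3; a_2 = 9/2; a_3 = 7/2; a_4 = 17/8; a_5 = 49/40


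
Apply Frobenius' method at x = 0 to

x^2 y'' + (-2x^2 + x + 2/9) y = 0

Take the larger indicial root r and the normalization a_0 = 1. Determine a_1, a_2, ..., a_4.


Write in Frobenius form y'' + (p(x)/x) y' + (q(x)/x^2) y = 0:
  p(x) = 0,  q(x) = -2x^2 + x + 2/9.
Indicial equation: r(r-1) + (0) r + (2/9) = 0 -> roots r_1 = 2/3, r_2 = 1/3.
Take r = r_1 = 2/3. Let y(x) = x^r sum_{n>=0} a_n x^n with a_0 = 1.
Substitute y = x^r sum a_n x^n and match x^{r+n}. The recurrence is
  D(n) a_n + 1 a_{n-1} - 2 a_{n-2} = 0,  where D(n) = (r+n)(r+n-1) + (0)(r+n) + (2/9).
  a_n = [-1 a_{n-1} + 2 a_{n-2}] / D(n).
Since the indicial polynomial factors as (r - r_1)(r - r_2), D(n) = (r_1 + n - r_1)(r_1 + n - r_2) = n(n + 1/3).
Evaluating step by step (a_0 = 1):
  n = 1: D(1) = 1(1 + 1/3) = 4/3; numerator = -1(1) = -1; a_1 = (-1)/(4/3) = -3/4
  n = 2: D(2) = 2(2 + 1/3) = 14/3; numerator = -1(-3/4) + 2(1) = 11/4; a_2 = (11/4)/(14/3) = 33/56
  n = 3: D(3) = 3(3 + 1/3) = 10; numerator = -1(33/56) + 2(-3/4) = -117/56; a_3 = (-117/56)/(10) = -117/560
  n = 4: D(4) = 4(4 + 1/3) = 52/3; numerator = -1(-117/560) + 2(33/56) = 111/80; a_4 = (111/80)/(52/3) = 333/4160

r = 2/3; a_0 = 1; a_1 = -3/4; a_2 = 33/56; a_3 = -117/560; a_4 = 333/4160


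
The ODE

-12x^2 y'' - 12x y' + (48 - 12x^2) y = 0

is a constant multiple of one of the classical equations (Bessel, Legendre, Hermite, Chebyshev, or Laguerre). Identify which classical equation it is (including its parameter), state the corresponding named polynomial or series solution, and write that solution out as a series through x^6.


All three coefficients share the factor -12; dividing through by -12 gives  x^2 y'' + x y' + (x^2 - 4) y = 0.
This matches the Bessel equation x^2 y'' + x y' + (x^2 - nu^2) y = 0 with nu^2 = 4, so nu = 2; the solution bounded at x = 0 is J_2(x).
Frobenius at x = 0: indicial roots ±nu; for r = nu the recurrence k(k + 2nu) c_k = -c_{k-2} gives the standard series J_nu(x) = sum_{k>=0} (-1)^k / (k! (k+nu)!) (x/2)^(2k+nu). Evaluate the first 3 terms:
  k = 0: (-1)^0 / (0! * 2! * 2^2) x^2 = 1/(1*2*4) x^2 = (1/8) x^2
  k = 1: (-1)^1 / (1! * 3! * 2^4) x^4 = -1/(1*6*16) x^4 = (-1/96) x^4
  k = 2: (-1)^2 / (2! * 4! * 2^6) x^6 = 1/(2*24*64) x^6 = (1/3072) x^6
Hence J_2(x) = x^6/3072 - x^4/96 + x^2/8 + ....

J_2(x); series = x^6/3072 - x^4/96 + x^2/8


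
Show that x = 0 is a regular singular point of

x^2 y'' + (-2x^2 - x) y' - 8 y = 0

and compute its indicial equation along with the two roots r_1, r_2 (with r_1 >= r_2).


Divide by x^2 to reach normal form y'' + P_1(x) y' + P_2(x) y = 0 with P_1(x) = -2 - 1/x and P_2(x) = -8/x^2.
x = 0 is a singular point because the y'-coefficient -2 - 1/x has a pole at x = 0 and the y-coefficient -8/x^2 has a pole at x = 0.
It is a regular singular point because x P_1(x) = p(x) = -2x - 1 and x^2 P_2(x) = q(x) = -8 are polynomials, hence analytic at x = 0.
p(0) = -1,  q(0) = -8.
Indicial equation: r(r-1) + p(0) r + q(0) = 0, i.e. r^2 + (p(0) - 1) r + q(0) = 0, i.e. r^2 - 2 r - 8 = 0.
Discriminant: (-2)^2 - 4(-8) = 36, so r = (2 ± 6)/2.
Solving: r_1 = 4, r_2 = -2.

indicial: r^2 - 2 r - 8 = 0; roots r_1 = 4, r_2 = -2


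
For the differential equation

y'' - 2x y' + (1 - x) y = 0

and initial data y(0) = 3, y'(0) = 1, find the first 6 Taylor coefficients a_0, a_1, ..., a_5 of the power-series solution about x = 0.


Ansatz: y(x) = sum_{n>=0} a_n x^n, so y'(x) = sum_{n>=1} n a_n x^(n-1) and y''(x) = sum_{n>=2} n(n-1) a_n x^(n-2).
Substitute into P(x) y'' + Q(x) y' + R(x) y = 0 with P(x) = 1, Q(x) = -2x, R(x) = 1 - x, and match powers of x.
Initial conditions: a_0 = 3, a_1 = 1.
Setting the coefficient of each power of x to zero and solving order by order (substituting the coefficients already found):
  x^0: 2 a_2 + a_0 = 0  ->  2 a_2 = -a_0 = -3  ->  a_2 = -3/2
  x^1: 6 a_3 - a_1 - a_0 = 0  ->  6 a_3 = a_1 + a_0 = 4  ->  a_3 = 2/3
  x^2: 12 a_4 - 3 a_2 - a_1 = 0  ->  12 a_4 = 3 a_2 + a_1 = -7/2  ->  a_4 = -7/24
  x^3: 20 a_5 - 5 a_3 - a_2 = 0  ->  20 a_5 = 5 a_3 + a_2 = 11/6  ->  a_5 = 11/120
Truncated series: y(x) = 3 + x - (3/2) x^2 + (2/3) x^3 - (7/24) x^4 + (11/120) x^5 + O(x^6).

a_0 = 3; a_1 = 1; a_2 = -3/2; a_3 = 2/3; a_4 = -7/24; a_5 = 11/120


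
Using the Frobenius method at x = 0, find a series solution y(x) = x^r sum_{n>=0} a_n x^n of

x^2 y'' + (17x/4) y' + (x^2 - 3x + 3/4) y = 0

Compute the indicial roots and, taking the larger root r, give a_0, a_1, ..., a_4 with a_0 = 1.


Write in Frobenius form y'' + (p(x)/x) y' + (q(x)/x^2) y = 0:
  p(x) = 17/4,  q(x) = x^2 - 3x + 3/4.
Indicial equation: r(r-1) + (17/4) r + (3/4) = 0 -> roots r_1 = -1/4, r_2 = -3.
Take r = r_1 = -1/4. Let y(x) = x^r sum_{n>=0} a_n x^n with a_0 = 1.
Substitute y = x^r sum a_n x^n and match x^{r+n}. The recurrence is
  D(n) a_n - 3 a_{n-1} + 1 a_{n-2} = 0,  where D(n) = (r+n)(r+n-1) + (17/4)(r+n) + (3/4).
  a_n = [3 a_{n-1} - 1 a_{n-2}] / D(n).
Since the indicial polynomial factors as (r - r_1)(r - r_2), D(n) = (r_1 + n - r_1)(r_1 + n - r_2) = n(n + 11/4).
Evaluating step by step (a_0 = 1):
  n = 1: D(1) = 1(1 + 11/4) = 15/4; numerator = 3(1) = 3; a_1 = (3)/(15/4) = 4/5
  n = 2: D(2) = 2(2 + 11/4) = 19/2; numerator = 3(4/5) - 1(1) = 7/5; a_2 = (7/5)/(19/2) = 14/95
  n = 3: D(3) = 3(3 + 11/4) = 69/4; numerator = 3(14/95) - 1(4/5) = -34/95; a_3 = (-34/95)/(69/4) = -136/6555
  n = 4: D(4) = 4(4 + 11/4) = 27; numerator = 3(-136/6555) - 1(14/95) = -458/2185; a_4 = (-458/2185)/(27) = -458/58995

r = -1/4; a_0 = 1; a_1 = 4/5; a_2 = 14/95; a_3 = -136/6555; a_4 = -458/58995


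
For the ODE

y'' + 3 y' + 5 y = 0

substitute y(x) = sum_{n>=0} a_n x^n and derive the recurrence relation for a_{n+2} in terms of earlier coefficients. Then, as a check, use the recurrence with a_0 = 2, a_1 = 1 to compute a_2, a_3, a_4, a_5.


Substitute y = sum_n a_n x^n.
y''(x) has coefficient (n+2)(n+1) a_{n+2} at x^n;
3 y'(x) has coefficient 3 (n+1) a_{n+1} at x^n;
5 y(x) has coefficient 5 a_n at x^n.
Matching x^n: (n+2)(n+1) a_{n+2} + 3 (n+1) a_{n+1} + 5 a_n = 0.
Thus a_{n+2} = [-3 (n+1) a_{n+1} - 5 a_n] / ((n+1)(n+2)).

Check with a_0 = 2, a_1 = 1 (apply the recurrence for n = 0, 1, 2, 3): a_0 = 2, a_1 = 1, a_2 = -13/2, a_3 = 17/3, a_4 = -37/24, a_5 = -59/120.

a_(n+2) = [-3 (n+1) a_(n+1) - 5 a_n] / ((n+1)(n+2)); check: a_0 = 2, a_1 = 1, a_2 = -13/2, a_3 = 17/3, a_4 = -37/24, a_5 = -59/120


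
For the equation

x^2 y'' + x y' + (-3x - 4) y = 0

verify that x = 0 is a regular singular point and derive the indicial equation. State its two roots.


Divide by x^2 to reach normal form y'' + P_1(x) y' + P_2(x) y = 0 with P_1(x) = 1/x and P_2(x) = -3/x - 4/x^2.
x = 0 is a singular point because the y'-coefficient 1/x has a pole at x = 0 and the y-coefficient -3/x - 4/x^2 has a pole at x = 0.
It is a regular singular point because x P_1(x) = p(x) = 1 and x^2 P_2(x) = q(x) = -3x - 4 are polynomials, hence analytic at x = 0.
p(0) = 1,  q(0) = -4.
Indicial equation: r(r-1) + p(0) r + q(0) = 0, i.e. r^2 + (p(0) - 1) r + q(0) = 0, i.e. r^2 - 4 = 0.
Discriminant: (0)^2 - 4(-4) = 16, so r = (0 ± 4)/2.
Solving: r_1 = 2, r_2 = -2.

indicial: r^2 - 4 = 0; roots r_1 = 2, r_2 = -2


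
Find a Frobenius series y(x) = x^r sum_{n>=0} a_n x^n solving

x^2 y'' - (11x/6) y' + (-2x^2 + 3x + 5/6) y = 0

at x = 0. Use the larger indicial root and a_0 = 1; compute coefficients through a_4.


Write in Frobenius form y'' + (p(x)/x) y' + (q(x)/x^2) y = 0:
  p(x) = -11/6,  q(x) = -2x^2 + 3x + 5/6.
Indicial equation: r(r-1) + (-11/6) r + (5/6) = 0 -> roots r_1 = 5/2, r_2 = 1/3.
Take r = r_1 = 5/2. Let y(x) = x^r sum_{n>=0} a_n x^n with a_0 = 1.
Substitute y = x^r sum a_n x^n and match x^{r+n}. The recurrence is
  D(n) a_n + 3 a_{n-1} - 2 a_{n-2} = 0,  where D(n) = (r+n)(r+n-1) + (-11/6)(r+n) + (5/6).
  a_n = [-3 a_{n-1} + 2 a_{n-2}] / D(n).
Since the indicial polynomial factors as (r - r_1)(r - r_2), D(n) = (r_1 + n - r_1)(r_1 + n - r_2) = n(n + 13/6).
Evaluating step by step (a_0 = 1):
  n = 1: D(1) = 1(1 + 13/6) = 19/6; numerator = -3(1) = -3; a_1 = (-3)/(19/6) = -18/19
  n = 2: D(2) = 2(2 + 13/6) = 25/3; numerator = -3(-18/19) + 2(1) = 92/19; a_2 = (92/19)/(25/3) = 276/475
  n = 3: D(3) = 3(3 + 13/6) = 31/2; numerator = -3(276/475) + 2(-18/19) = -1728/475; a_3 = (-1728/475)/(31/2) = -3456/14725
  n = 4: D(4) = 4(4 + 13/6) = 74/3; numerator = -3(-3456/14725) + 2(276/475) = 5496/2945; a_4 = (5496/2945)/(74/3) = 8244/108965

r = 5/2; a_0 = 1; a_1 = -18/19; a_2 = 276/475; a_3 = -3456/14725; a_4 = 8244/108965


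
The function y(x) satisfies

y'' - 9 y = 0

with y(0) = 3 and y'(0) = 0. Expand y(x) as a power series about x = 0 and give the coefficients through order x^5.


Ansatz: y(x) = sum_{n>=0} a_n x^n, so y'(x) = sum_{n>=1} n a_n x^(n-1) and y''(x) = sum_{n>=2} n(n-1) a_n x^(n-2).
Substitute into P(x) y'' + Q(x) y' + R(x) y = 0 with P(x) = 1, Q(x) = 0, R(x) = -9, and match powers of x.
Initial conditions: a_0 = 3, a_1 = 0.
Setting the coefficient of each power of x to zero and solving order by order (substituting the coefficients already found):
  x^0: 2 a_2 - 9 a_0 = 0  ->  2 a_2 = 9 a_0 = 27  ->  a_2 = 27/2
  x^1: 6 a_3 - 9 a_1 = 0  ->  6 a_3 = 9 a_1 = 0  ->  a_3 = 0
  x^2: 12 a_4 - 9 a_2 = 0  ->  12 a_4 = 9 a_2 = 243/2  ->  a_4 = 81/8
  x^3: 20 a_5 - 9 a_3 = 0  ->  20 a_5 = 9 a_3 = 0  ->  a_5 = 0
Truncated series: y(x) = 3 + (27/2) x^2 + (81/8) x^4 + O(x^6).

a_0 = 3; a_1 = 0; a_2 = 27/2; a_3 = 0; a_4 = 81/8; a_5 = 0


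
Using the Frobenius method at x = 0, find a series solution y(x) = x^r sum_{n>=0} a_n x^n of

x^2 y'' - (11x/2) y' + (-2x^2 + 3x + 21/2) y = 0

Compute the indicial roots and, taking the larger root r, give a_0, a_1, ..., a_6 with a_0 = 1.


Write in Frobenius form y'' + (p(x)/x) y' + (q(x)/x^2) y = 0:
  p(x) = -11/2,  q(x) = -2x^2 + 3x + 21/2.
Indicial equation: r(r-1) + (-11/2) r + (21/2) = 0 -> roots r_1 = 7/2, r_2 = 3.
Take r = r_1 = 7/2. Let y(x) = x^r sum_{n>=0} a_n x^n with a_0 = 1.
Substitute y = x^r sum a_n x^n and match x^{r+n}. The recurrence is
  D(n) a_n + 3 a_{n-1} - 2 a_{n-2} = 0,  where D(n) = (r+n)(r+n-1) + (-11/2)(r+n) + (21/2).
  a_n = [-3 a_{n-1} + 2 a_{n-2}] / D(n).
Since the indicial polynomial factors as (r - r_1)(r - r_2), D(n) = (r_1 + n - r_1)(r_1 + n - r_2) = n(n + 1/2).
Evaluating step by step (a_0 = 1):
  n = 1: D(1) = 1(1 + 1/2) = 3/2; numerator = -3(1) = -3; a_1 = (-3)/(3/2) = -2
  n = 2: D(2) = 2(2 + 1/2) = 5; numerator = -3(-2) + 2(1) = 8; a_2 = (8)/(5) = 8/5
  n = 3: D(3) = 3(3 + 1/2) = 21/2; numerator = -3(8/5) + 2(-2) = -44/5; a_3 = (-44/5)/(21/2) = -88/105
  n = 4: D(4) = 4(4 + 1/2) = 18; numerator = -3(-88/105) + 2(8/5) = 40/7; a_4 = (40/7)/(18) = 20/63
  n = 5: D(5) = 5(5 + 1/2) = 55/2; numerator = -3(20/63) + 2(-88/105) = -92/35; a_5 = (-92/35)/(55/2) = -184/1925
  n = 6: D(6) = 6(6 + 1/2) = 39; numerator = -3(-184/1925) + 2(20/63) = 15968/17325; a_6 = (15968/17325)/(39) = 15968/675675

r = 7/2; a_0 = 1; a_1 = -2; a_2 = 8/5; a_3 = -88/105; a_4 = 20/63; a_5 = -184/1925; a_6 = 15968/675675


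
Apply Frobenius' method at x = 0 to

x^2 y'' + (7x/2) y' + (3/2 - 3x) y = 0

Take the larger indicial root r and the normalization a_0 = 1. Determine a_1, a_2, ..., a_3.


Write in Frobenius form y'' + (p(x)/x) y' + (q(x)/x^2) y = 0:
  p(x) = 7/2,  q(x) = 3/2 - 3x.
Indicial equation: r(r-1) + (7/2) r + (3/2) = 0 -> roots r_1 = -1, r_2 = -3/2.
Take r = r_1 = -1. Let y(x) = x^r sum_{n>=0} a_n x^n with a_0 = 1.
Substitute y = x^r sum a_n x^n and match x^{r+n}. The recurrence is
  D(n) a_n - 3 a_{n-1} = 0,  where D(n) = (r+n)(r+n-1) + (7/2)(r+n) + (3/2).
  a_n = 3 / D(n) * a_{n-1}.
Since the indicial polynomial factors as (r - r_1)(r - r_2), D(n) = (r_1 + n - r_1)(r_1 + n - r_2) = n(n + 1/2).
Evaluating step by step (a_0 = 1):
  n = 1: D(1) = 1(1 + 1/2) = 3/2; numerator = 3(1) = 3; a_1 = (3)/(3/2) = 2
  n = 2: D(2) = 2(2 + 1/2) = 5; numerator = 3(2) = 6; a_2 = (6)/(5) = 6/5
  n = 3: D(3) = 3(3 + 1/2) = 21/2; numerator = 3(6/5) = 18/5; a_3 = (18/5)/(21/2) = 12/35

r = -1; a_0 = 1; a_1 = 2; a_2 = 6/5; a_3 = 12/35


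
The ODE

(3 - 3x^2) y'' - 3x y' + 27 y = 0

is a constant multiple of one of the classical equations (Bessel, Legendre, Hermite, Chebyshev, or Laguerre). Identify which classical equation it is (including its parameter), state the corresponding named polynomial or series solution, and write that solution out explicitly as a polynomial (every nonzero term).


All three coefficients share the factor 3; dividing through by 3 gives  (1 - x^2) y'' - x y' + 9 y = 0.
This matches the Chebyshev equation (1 - x^2) y'' - x y' + n^2 y = 0 (note the -x y' term, not -2x y') with n^2 = 9, so n = 3; the polynomial solution is T_3(x).
With y = sum_k a_k x^k, matching x^k gives (k+2)(k+1) a_{k+2} = (k^2 - n^2) a_k = (k - 3)(k + 3) a_k. The right side vanishes at k = 3, so the series with the parity of 3 terminates at degree 3.
Standard normalization: leading coefficient of T_n is 2^(n-1), so a_3 = 2^2 = 4. Work downward with a_k = (k+1)(k+2) a_{k+2} / ((k - 3)(k + 3)):
  a_1 = (2)(3)(4) / ((1 - 3)(1 + 3)) = 24/(-8) = -3
Hence T_3(x) = 4 x^3 - 3 x.

T_3(x); series = 4 x^3 - 3 x


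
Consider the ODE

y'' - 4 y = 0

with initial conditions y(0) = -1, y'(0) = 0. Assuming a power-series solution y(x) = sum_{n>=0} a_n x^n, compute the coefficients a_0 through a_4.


Ansatz: y(x) = sum_{n>=0} a_n x^n, so y'(x) = sum_{n>=1} n a_n x^(n-1) and y''(x) = sum_{n>=2} n(n-1) a_n x^(n-2).
Substitute into P(x) y'' + Q(x) y' + R(x) y = 0 with P(x) = 1, Q(x) = 0, R(x) = -4, and match powers of x.
Initial conditions: a_0 = -1, a_1 = 0.
Setting the coefficient of each power of x to zero and solving order by order (substituting the coefficients already found):
  x^0: 2 a_2 - 4 a_0 = 0  ->  2 a_2 = 4 a_0 = -4  ->  a_2 = -2
  x^1: 6 a_3 - 4 a_1 = 0  ->  6 a_3 = 4 a_1 = 0  ->  a_3 = 0
  x^2: 12 a_4 - 4 a_2 = 0  ->  12 a_4 = 4 a_2 = -8  ->  a_4 = -2/3
Truncated series: y(x) = -1 - 2 x^2 - (2/3) x^4 + O(x^5).

a_0 = -1; a_1 = 0; a_2 = -2; a_3 = 0; a_4 = -2/3


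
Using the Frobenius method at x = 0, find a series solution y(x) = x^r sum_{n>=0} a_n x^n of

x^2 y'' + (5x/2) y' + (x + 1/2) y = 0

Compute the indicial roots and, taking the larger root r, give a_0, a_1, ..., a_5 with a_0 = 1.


Write in Frobenius form y'' + (p(x)/x) y' + (q(x)/x^2) y = 0:
  p(x) = 5/2,  q(x) = x + 1/2.
Indicial equation: r(r-1) + (5/2) r + (1/2) = 0 -> roots r_1 = -1/2, r_2 = -1.
Take r = r_1 = -1/2. Let y(x) = x^r sum_{n>=0} a_n x^n with a_0 = 1.
Substitute y = x^r sum a_n x^n and match x^{r+n}. The recurrence is
  D(n) a_n + 1 a_{n-1} = 0,  where D(n) = (r+n)(r+n-1) + (5/2)(r+n) + (1/2).
  a_n = -1 / D(n) * a_{n-1}.
Since the indicial polynomial factors as (r - r_1)(r - r_2), D(n) = (r_1 + n - r_1)(r_1 + n - r_2) = n(n + 1/2).
Evaluating step by step (a_0 = 1):
  n = 1: D(1) = 1(1 + 1/2) = 3/2; numerator = -1(1) = -1; a_1 = (-1)/(3/2) = -2/3
  n = 2: D(2) = 2(2 + 1/2) = 5; numerator = -1(-2/3) = 2/3; a_2 = (2/3)/(5) = 2/15
  n = 3: D(3) = 3(3 + 1/2) = 21/2; numerator = -1(2/15) = -2/15; a_3 = (-2/15)/(21/2) = -4/315
  n = 4: D(4) = 4(4 + 1/2) = 18; numerator = -1(-4/315) = 4/315; a_4 = (4/315)/(18) = 2/2835
  n = 5: D(5) = 5(5 + 1/2) = 55/2; numerator = -1(2/2835) = -2/2835; a_5 = (-2/2835)/(55/2) = -4/155925

r = -1/2; a_0 = 1; a_1 = -2/3; a_2 = 2/15; a_3 = -4/315; a_4 = 2/2835; a_5 = -4/155925


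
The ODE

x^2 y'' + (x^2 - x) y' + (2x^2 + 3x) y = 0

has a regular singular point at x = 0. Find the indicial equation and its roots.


Divide by x^2 to reach normal form y'' + P_1(x) y' + P_2(x) y = 0 with P_1(x) = 1 - 1/x and P_2(x) = 2 + 3/x.
x = 0 is a singular point because the y'-coefficient 1 - 1/x has a pole at x = 0 and the y-coefficient 2 + 3/x has a pole at x = 0.
It is a regular singular point because x P_1(x) = p(x) = x - 1 and x^2 P_2(x) = q(x) = 2x^2 + 3x are polynomials, hence analytic at x = 0.
p(0) = -1,  q(0) = 0.
Indicial equation: r(r-1) + p(0) r + q(0) = 0, i.e. r^2 + (p(0) - 1) r + q(0) = 0, i.e. r^2 - 2 r = 0.
Discriminant: (-2)^2 - 4(0) = 4, so r = (2 ± 2)/2.
Solving: r_1 = 2, r_2 = 0.

indicial: r^2 - 2 r = 0; roots r_1 = 2, r_2 = 0


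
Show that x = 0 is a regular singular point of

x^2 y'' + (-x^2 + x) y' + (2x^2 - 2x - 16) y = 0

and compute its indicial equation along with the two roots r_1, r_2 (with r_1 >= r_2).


Divide by x^2 to reach normal form y'' + P_1(x) y' + P_2(x) y = 0 with P_1(x) = -1 + 1/x and P_2(x) = 2 - 2/x - 16/x^2.
x = 0 is a singular point because the y'-coefficient -1 + 1/x has a pole at x = 0 and the y-coefficient 2 - 2/x - 16/x^2 has a pole at x = 0.
It is a regular singular point because x P_1(x) = p(x) = 1 - x and x^2 P_2(x) = q(x) = 2x^2 - 2x - 16 are polynomials, hence analytic at x = 0.
p(0) = 1,  q(0) = -16.
Indicial equation: r(r-1) + p(0) r + q(0) = 0, i.e. r^2 + (p(0) - 1) r + q(0) = 0, i.e. r^2 - 16 = 0.
Discriminant: (0)^2 - 4(-16) = 64, so r = (0 ± 8)/2.
Solving: r_1 = 4, r_2 = -4.

indicial: r^2 - 16 = 0; roots r_1 = 4, r_2 = -4


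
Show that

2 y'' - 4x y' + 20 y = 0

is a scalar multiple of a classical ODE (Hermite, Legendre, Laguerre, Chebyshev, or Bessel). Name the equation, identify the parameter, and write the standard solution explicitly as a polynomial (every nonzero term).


All three coefficients share the factor 2; dividing through by 2 gives  y'' - 2x y' + 10 y = 0.
This matches the Hermite equation y'' - 2x y' + 2n y = 0 with 2n = 10, so n = 5; the polynomial solution is H_5(x).
With y = sum_k a_k x^k, matching x^k gives (k+2)(k+1) a_{k+2} = 2(k - n) a_k = 2(k - 5) a_k. The right side vanishes at k = 5, so the series with the parity of 5 terminates at degree 5.
Standard normalization: leading coefficient of H_n is 2^n, so a_5 = 2^5 = 32. Work downward with a_k = (k+1)(k+2) a_{k+2} / (2(k - n)):
  a_3 = (4)(5)(32) / (2(3 - 5)) = 640/(-4) = -160
  a_1 = (2)(3)(-160) / (2(1 - 5)) = -960/(-8) = 120
Hence H_5(x) = 32 x^5 - 160 x^3 + 120 x.

H_5(x); series = 32 x^5 - 160 x^3 + 120 x


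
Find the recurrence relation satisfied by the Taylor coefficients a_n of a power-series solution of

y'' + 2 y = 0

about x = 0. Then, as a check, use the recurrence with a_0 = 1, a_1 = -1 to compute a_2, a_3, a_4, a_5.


Substitute y = sum_n a_n x^n into y'' + (const) y = 0.
y''(x) = sum_{n>=0} (n+2)(n+1) a_{n+2} x^n.
The ODE becomes sum_n [(n+2)(n+1) a_{n+2} + 2 a_n] x^n = 0.
Setting each coefficient to zero gives the recurrence:
  (n+2)(n+1) a_{n+2} + 2 a_n = 0,
  a_{n+2} = -2 / ((n+1)(n+2)) a_n.

Check with a_0 = 1, a_1 = -1 (apply the recurrence for n = 0, 1, 2, 3): a_0 = 1, a_1 = -1, a_2 = -1, a_3 = 1/3, a_4 = 1/6, a_5 = -1/30.

a_{n+2} = -2/((n+1)(n+2)) * a_n; check: a_0 = 1, a_1 = -1, a_2 = -1, a_3 = 1/3, a_4 = 1/6, a_5 = -1/30


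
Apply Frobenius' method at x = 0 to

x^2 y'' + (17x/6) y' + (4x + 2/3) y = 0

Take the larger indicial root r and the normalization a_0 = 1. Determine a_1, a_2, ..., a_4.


Write in Frobenius form y'' + (p(x)/x) y' + (q(x)/x^2) y = 0:
  p(x) = 17/6,  q(x) = 4x + 2/3.
Indicial equation: r(r-1) + (17/6) r + (2/3) = 0 -> roots r_1 = -1/2, r_2 = -4/3.
Take r = r_1 = -1/2. Let y(x) = x^r sum_{n>=0} a_n x^n with a_0 = 1.
Substitute y = x^r sum a_n x^n and match x^{r+n}. The recurrence is
  D(n) a_n + 4 a_{n-1} = 0,  where D(n) = (r+n)(r+n-1) + (17/6)(r+n) + (2/3).
  a_n = -4 / D(n) * a_{n-1}.
Since the indicial polynomial factors as (r - r_1)(r - r_2), D(n) = (r_1 + n - r_1)(r_1 + n - r_2) = n(n + 5/6).
Evaluating step by step (a_0 = 1):
  n = 1: D(1) = 1(1 + 5/6) = 11/6; numerator = -4(1) = -4; a_1 = (-4)/(11/6) = -24/11
  n = 2: D(2) = 2(2 + 5/6) = 17/3; numerator = -4(-24/11) = 96/11; a_2 = (96/11)/(17/3) = 288/187
  n = 3: D(3) = 3(3 + 5/6) = 23/2; numerator = -4(288/187) = -1152/187; a_3 = (-1152/187)/(23/2) = -2304/4301
  n = 4: D(4) = 4(4 + 5/6) = 58/3; numerator = -4(-2304/4301) = 9216/4301; a_4 = (9216/4301)/(58/3) = 13824/124729

r = -1/2; a_0 = 1; a_1 = -24/11; a_2 = 288/187; a_3 = -2304/4301; a_4 = 13824/124729


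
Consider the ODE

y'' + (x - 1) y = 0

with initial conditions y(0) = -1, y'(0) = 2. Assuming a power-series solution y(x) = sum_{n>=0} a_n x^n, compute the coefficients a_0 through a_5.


Ansatz: y(x) = sum_{n>=0} a_n x^n, so y'(x) = sum_{n>=1} n a_n x^(n-1) and y''(x) = sum_{n>=2} n(n-1) a_n x^(n-2).
Substitute into P(x) y'' + Q(x) y' + R(x) y = 0 with P(x) = 1, Q(x) = 0, R(x) = x - 1, and match powers of x.
Initial conditions: a_0 = -1, a_1 = 2.
Setting the coefficient of each power of x to zero and solving order by order (substituting the coefficients already found):
  x^0: 2 a_2 - a_0 = 0  ->  2 a_2 = a_0 = -1  ->  a_2 = -1/2
  x^1: 6 a_3 - a_1 + a_0 = 0  ->  6 a_3 = a_1 - a_0 = 3  ->  a_3 = 1/2
  x^2: 12 a_4 - a_2 + a_1 = 0  ->  12 a_4 = a_2 - a_1 = -5/2  ->  a_4 = -5/24
  x^3: 20 a_5 - a_3 + a_2 = 0  ->  20 a_5 = a_3 - a_2 = 1  ->  a_5 = 1/20
Truncated series: y(x) = -1 + 2 x - (1/2) x^2 + (1/2) x^3 - (5/24) x^4 + (1/20) x^5 + O(x^6).

a_0 = -1; a_1 = 2; a_2 = -1/2; a_3 = 1/2; a_4 = -5/24; a_5 = 1/20


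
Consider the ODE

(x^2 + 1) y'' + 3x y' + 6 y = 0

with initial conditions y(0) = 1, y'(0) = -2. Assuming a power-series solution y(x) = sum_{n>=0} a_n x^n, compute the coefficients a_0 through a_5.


Ansatz: y(x) = sum_{n>=0} a_n x^n, so y'(x) = sum_{n>=1} n a_n x^(n-1) and y''(x) = sum_{n>=2} n(n-1) a_n x^(n-2).
Substitute into P(x) y'' + Q(x) y' + R(x) y = 0 with P(x) = x^2 + 1, Q(x) = 3x, R(x) = 6, and match powers of x.
Initial conditions: a_0 = 1, a_1 = -2.
Setting the coefficient of each power of x to zero and solving order by order (substituting the coefficients already found):
  x^0: 2 a_2 + 6 a_0 = 0  ->  2 a_2 = -6 a_0 = -6  ->  a_2 = -3
  x^1: 6 a_3 + 9 a_1 = 0  ->  6 a_3 = -9 a_1 = 18  ->  a_3 = 3
  x^2: 12 a_4 + 14 a_2 = 0  ->  12 a_4 = -14 a_2 = 42  ->  a_4 = 7/2
  x^3: 20 a_5 + 21 a_3 = 0  ->  20 a_5 = -21 a_3 = -63  ->  a_5 = -63/20
Truncated series: y(x) = 1 - 2 x - 3 x^2 + 3 x^3 + (7/2) x^4 - (63/20) x^5 + O(x^6).

a_0 = 1; a_1 = -2; a_2 = -3; a_3 = 3; a_4 = 7/2; a_5 = -63/20


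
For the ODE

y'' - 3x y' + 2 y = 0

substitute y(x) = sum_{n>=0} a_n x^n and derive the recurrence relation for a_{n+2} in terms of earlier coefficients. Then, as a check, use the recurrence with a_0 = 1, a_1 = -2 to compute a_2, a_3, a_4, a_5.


Substitute y = sum_n a_n x^n.
y''(x) has coefficient (n+2)(n+1) a_{n+2} at x^n;
-3 x y'(x) has coefficient -3 n a_n at x^n (shift);
2 y(x) has coefficient 2 a_n at x^n.
Matching x^n: (n+2)(n+1) a_{n+2} + (-3n + 2) a_n = 0.
Thus a_{n+2} = (3n - 2) / ((n+1)(n+2)) * a_n.

Check with a_0 = 1, a_1 = -2 (apply the recurrence for n = 0, 1, 2, 3): a_0 = 1, a_1 = -2, a_2 = -1, a_3 = -1/3, a_4 = -1/3, a_5 = -7/60.

a_(n+2) = (3n - 2) / ((n+1)(n+2)) * a_n; check: a_0 = 1, a_1 = -2, a_2 = -1, a_3 = -1/3, a_4 = -1/3, a_5 = -7/60


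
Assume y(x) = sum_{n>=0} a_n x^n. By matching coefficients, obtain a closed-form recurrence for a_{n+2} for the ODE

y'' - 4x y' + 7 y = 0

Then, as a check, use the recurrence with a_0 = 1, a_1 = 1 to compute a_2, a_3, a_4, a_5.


Substitute y = sum_n a_n x^n.
y''(x) has coefficient (n+2)(n+1) a_{n+2} at x^n;
-4 x y'(x) has coefficient -4 n a_n at x^n (shift);
7 y(x) has coefficient 7 a_n at x^n.
Matching x^n: (n+2)(n+1) a_{n+2} + (-4n + 7) a_n = 0.
Thus a_{n+2} = (4n - 7) / ((n+1)(n+2)) * a_n.

Check with a_0 = 1, a_1 = 1 (apply the recurrence for n = 0, 1, 2, 3): a_0 = 1, a_1 = 1, a_2 = -7/2, a_3 = -1/2, a_4 = -7/24, a_5 = -1/8.

a_(n+2) = (4n - 7) / ((n+1)(n+2)) * a_n; check: a_0 = 1, a_1 = 1, a_2 = -7/2, a_3 = -1/2, a_4 = -7/24, a_5 = -1/8


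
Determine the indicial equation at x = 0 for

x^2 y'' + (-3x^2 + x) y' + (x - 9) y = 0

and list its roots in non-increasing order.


Divide by x^2 to reach normal form y'' + P_1(x) y' + P_2(x) y = 0 with P_1(x) = -3 + 1/x and P_2(x) = 1/x - 9/x^2.
x = 0 is a singular point because the y'-coefficient -3 + 1/x has a pole at x = 0 and the y-coefficient 1/x - 9/x^2 has a pole at x = 0.
It is a regular singular point because x P_1(x) = p(x) = 1 - 3x and x^2 P_2(x) = q(x) = x - 9 are polynomials, hence analytic at x = 0.
p(0) = 1,  q(0) = -9.
Indicial equation: r(r-1) + p(0) r + q(0) = 0, i.e. r^2 + (p(0) - 1) r + q(0) = 0, i.e. r^2 - 9 = 0.
Discriminant: (0)^2 - 4(-9) = 36, so r = (0 ± 6)/2.
Solving: r_1 = 3, r_2 = -3.

indicial: r^2 - 9 = 0; roots r_1 = 3, r_2 = -3


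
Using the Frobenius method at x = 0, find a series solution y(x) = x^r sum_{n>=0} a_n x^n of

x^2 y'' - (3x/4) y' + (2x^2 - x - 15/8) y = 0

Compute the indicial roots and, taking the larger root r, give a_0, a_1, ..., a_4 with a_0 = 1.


Write in Frobenius form y'' + (p(x)/x) y' + (q(x)/x^2) y = 0:
  p(x) = -3/4,  q(x) = 2x^2 - x - 15/8.
Indicial equation: r(r-1) + (-3/4) r + (-15/8) = 0 -> roots r_1 = 5/2, r_2 = -3/4.
Take r = r_1 = 5/2. Let y(x) = x^r sum_{n>=0} a_n x^n with a_0 = 1.
Substitute y = x^r sum a_n x^n and match x^{r+n}. The recurrence is
  D(n) a_n - 1 a_{n-1} + 2 a_{n-2} = 0,  where D(n) = (r+n)(r+n-1) + (-3/4)(r+n) + (-15/8).
  a_n = [1 a_{n-1} - 2 a_{n-2}] / D(n).
Since the indicial polynomial factors as (r - r_1)(r - r_2), D(n) = (r_1 + n - r_1)(r_1 + n - r_2) = n(n + 13/4).
Evaluating step by step (a_0 = 1):
  n = 1: D(1) = 1(1 + 13/4) = 17/4; numerator = 1(1) = 1; a_1 = (1)/(17/4) = 4/17
  n = 2: D(2) = 2(2 + 13/4) = 21/2; numerator = 1(4/17) - 2(1) = -30/17; a_2 = (-30/17)/(21/2) = -20/119
  n = 3: D(3) = 3(3 + 13/4) = 75/4; numerator = 1(-20/119) - 2(4/17) = -76/119; a_3 = (-76/119)/(75/4) = -304/8925
  n = 4: D(4) = 4(4 + 13/4) = 29; numerator = 1(-304/8925) - 2(-20/119) = 2696/8925; a_4 = (2696/8925)/(29) = 2696/258825

r = 5/2; a_0 = 1; a_1 = 4/17; a_2 = -20/119; a_3 = -304/8925; a_4 = 2696/258825


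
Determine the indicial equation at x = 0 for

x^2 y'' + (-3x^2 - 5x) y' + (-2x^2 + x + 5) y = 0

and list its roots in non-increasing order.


Divide by x^2 to reach normal form y'' + P_1(x) y' + P_2(x) y = 0 with P_1(x) = -3 - 5/x and P_2(x) = -2 + 1/x + 5/x^2.
x = 0 is a singular point because the y'-coefficient -3 - 5/x has a pole at x = 0 and the y-coefficient -2 + 1/x + 5/x^2 has a pole at x = 0.
It is a regular singular point because x P_1(x) = p(x) = -3x - 5 and x^2 P_2(x) = q(x) = -2x^2 + x + 5 are polynomials, hence analytic at x = 0.
p(0) = -5,  q(0) = 5.
Indicial equation: r(r-1) + p(0) r + q(0) = 0, i.e. r^2 + (p(0) - 1) r + q(0) = 0, i.e. r^2 - 6 r + 5 = 0.
Discriminant: (-6)^2 - 4(5) = 16, so r = (6 ± 4)/2.
Solving: r_1 = 5, r_2 = 1.

indicial: r^2 - 6 r + 5 = 0; roots r_1 = 5, r_2 = 1


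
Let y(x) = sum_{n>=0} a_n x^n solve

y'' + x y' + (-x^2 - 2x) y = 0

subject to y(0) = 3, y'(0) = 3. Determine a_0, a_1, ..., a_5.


Ansatz: y(x) = sum_{n>=0} a_n x^n, so y'(x) = sum_{n>=1} n a_n x^(n-1) and y''(x) = sum_{n>=2} n(n-1) a_n x^(n-2).
Substitute into P(x) y'' + Q(x) y' + R(x) y = 0 with P(x) = 1, Q(x) = x, R(x) = -x^2 - 2x, and match powers of x.
Initial conditions: a_0 = 3, a_1 = 3.
Setting the coefficient of each power of x to zero and solving order by order (substituting the coefficients already found):
  x^0: 2 a_2 = 0  ->  a_2 = 0
  x^1: 6 a_3 + a_1 - 2 a_0 = 0  ->  6 a_3 = -a_1 + 2 a_0 = 3  ->  a_3 = 1/2
  x^2: 12 a_4 + 2 a_2 - 2 a_1 - a_0 = 0  ->  12 a_4 = -2 a_2 + 2 a_1 + a_0 = 9  ->  a_4 = 3/4
  x^3: 20 a_5 + 3 a_3 - 2 a_2 - a_1 = 0  ->  20 a_5 = -3 a_3 + 2 a_2 + a_1 = 3/2  ->  a_5 = 3/40
Truncated series: y(x) = 3 + 3 x + (1/2) x^3 + (3/4) x^4 + (3/40) x^5 + O(x^6).

a_0 = 3; a_1 = 3; a_2 = 0; a_3 = 1/2; a_4 = 3/4; a_5 = 3/40


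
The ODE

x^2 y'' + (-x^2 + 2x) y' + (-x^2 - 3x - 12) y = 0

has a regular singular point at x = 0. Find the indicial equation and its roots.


Divide by x^2 to reach normal form y'' + P_1(x) y' + P_2(x) y = 0 with P_1(x) = -1 + 2/x and P_2(x) = -1 - 3/x - 12/x^2.
x = 0 is a singular point because the y'-coefficient -1 + 2/x has a pole at x = 0 and the y-coefficient -1 - 3/x - 12/x^2 has a pole at x = 0.
It is a regular singular point because x P_1(x) = p(x) = 2 - x and x^2 P_2(x) = q(x) = -x^2 - 3x - 12 are polynomials, hence analytic at x = 0.
p(0) = 2,  q(0) = -12.
Indicial equation: r(r-1) + p(0) r + q(0) = 0, i.e. r^2 + (p(0) - 1) r + q(0) = 0, i.e. r^2 + 1 r - 12 = 0.
Discriminant: (1)^2 - 4(-12) = 49, so r = (-1 ± 7)/2.
Solving: r_1 = 3, r_2 = -4.

indicial: r^2 + 1 r - 12 = 0; roots r_1 = 3, r_2 = -4


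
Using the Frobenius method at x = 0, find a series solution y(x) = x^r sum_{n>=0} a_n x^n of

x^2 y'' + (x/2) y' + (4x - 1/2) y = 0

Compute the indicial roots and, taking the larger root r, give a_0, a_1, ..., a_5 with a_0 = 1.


Write in Frobenius form y'' + (p(x)/x) y' + (q(x)/x^2) y = 0:
  p(x) = 1/2,  q(x) = 4x - 1/2.
Indicial equation: r(r-1) + (1/2) r + (-1/2) = 0 -> roots r_1 = 1, r_2 = -1/2.
Take r = r_1 = 1. Let y(x) = x^r sum_{n>=0} a_n x^n with a_0 = 1.
Substitute y = x^r sum a_n x^n and match x^{r+n}. The recurrence is
  D(n) a_n + 4 a_{n-1} = 0,  where D(n) = (r+n)(r+n-1) + (1/2)(r+n) + (-1/2).
  a_n = -4 / D(n) * a_{n-1}.
Since the indicial polynomial factors as (r - r_1)(r - r_2), D(n) = (r_1 + n - r_1)(r_1 + n - r_2) = n(n + 3/2).
Evaluating step by step (a_0 = 1):
  n = 1: D(1) = 1(1 + 3/2) = 5/2; numerator = -4(1) = -4; a_1 = (-4)/(5/2) = -8/5
  n = 2: D(2) = 2(2 + 3/2) = 7; numerator = -4(-8/5) = 32/5; a_2 = (32/5)/(7) = 32/35
  n = 3: D(3) = 3(3 + 3/2) = 27/2; numerator = -4(32/35) = -128/35; a_3 = (-128/35)/(27/2) = -256/945
  n = 4: D(4) = 4(4 + 3/2) = 22; numerator = -4(-256/945) = 1024/945; a_4 = (1024/945)/(22) = 512/10395
  n = 5: D(5) = 5(5 + 3/2) = 65/2; numerator = -4(512/10395) = -2048/10395; a_5 = (-2048/10395)/(65/2) = -4096/675675

r = 1; a_0 = 1; a_1 = -8/5; a_2 = 32/35; a_3 = -256/945; a_4 = 512/10395; a_5 = -4096/675675


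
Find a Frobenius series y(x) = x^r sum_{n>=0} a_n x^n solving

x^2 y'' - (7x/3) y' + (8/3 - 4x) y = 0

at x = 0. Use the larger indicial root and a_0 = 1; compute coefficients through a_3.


Write in Frobenius form y'' + (p(x)/x) y' + (q(x)/x^2) y = 0:
  p(x) = -7/3,  q(x) = 8/3 - 4x.
Indicial equation: r(r-1) + (-7/3) r + (8/3) = 0 -> roots r_1 = 2, r_2 = 4/3.
Take r = r_1 = 2. Let y(x) = x^r sum_{n>=0} a_n x^n with a_0 = 1.
Substitute y = x^r sum a_n x^n and match x^{r+n}. The recurrence is
  D(n) a_n - 4 a_{n-1} = 0,  where D(n) = (r+n)(r+n-1) + (-7/3)(r+n) + (8/3).
  a_n = 4 / D(n) * a_{n-1}.
Since the indicial polynomial factors as (r - r_1)(r - r_2), D(n) = (r_1 + n - r_1)(r_1 + n - r_2) = n(n + 2/3).
Evaluating step by step (a_0 = 1):
  n = 1: D(1) = 1(1 + 2/3) = 5/3; numerator = 4(1) = 4; a_1 = (4)/(5/3) = 12/5
  n = 2: D(2) = 2(2 + 2/3) = 16/3; numerator = 4(12/5) = 48/5; a_2 = (48/5)/(16/3) = 9/5
  n = 3: D(3) = 3(3 + 2/3) = 11; numerator = 4(9/5) = 36/5; a_3 = (36/5)/(11) = 36/55

r = 2; a_0 = 1; a_1 = 12/5; a_2 = 9/5; a_3 = 36/55


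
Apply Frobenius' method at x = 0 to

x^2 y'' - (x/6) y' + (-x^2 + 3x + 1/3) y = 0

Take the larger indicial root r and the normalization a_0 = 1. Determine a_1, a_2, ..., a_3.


Write in Frobenius form y'' + (p(x)/x) y' + (q(x)/x^2) y = 0:
  p(x) = -1/6,  q(x) = -x^2 + 3x + 1/3.
Indicial equation: r(r-1) + (-1/6) r + (1/3) = 0 -> roots r_1 = 2/3, r_2 = 1/2.
Take r = r_1 = 2/3. Let y(x) = x^r sum_{n>=0} a_n x^n with a_0 = 1.
Substitute y = x^r sum a_n x^n and match x^{r+n}. The recurrence is
  D(n) a_n + 3 a_{n-1} - 1 a_{n-2} = 0,  where D(n) = (r+n)(r+n-1) + (-1/6)(r+n) + (1/3).
  a_n = [-3 a_{n-1} + 1 a_{n-2}] / D(n).
Since the indicial polynomial factors as (r - r_1)(r - r_2), D(n) = (r_1 + n - r_1)(r_1 + n - r_2) = n(n + 1/6).
Evaluating step by step (a_0 = 1):
  n = 1: D(1) = 1(1 + 1/6) = 7/6; numerator = -3(1) = -3; a_1 = (-3)/(7/6) = -18/7
  n = 2: D(2) = 2(2 + 1/6) = 13/3; numerator = -3(-18/7) + 1(1) = 61/7; a_2 = (61/7)/(13/3) = 183/91
  n = 3: D(3) = 3(3 + 1/6) = 19/2; numerator = -3(183/91) + 1(-18/7) = -783/91; a_3 = (-783/91)/(19/2) = -1566/1729

r = 2/3; a_0 = 1; a_1 = -18/7; a_2 = 183/91; a_3 = -1566/1729


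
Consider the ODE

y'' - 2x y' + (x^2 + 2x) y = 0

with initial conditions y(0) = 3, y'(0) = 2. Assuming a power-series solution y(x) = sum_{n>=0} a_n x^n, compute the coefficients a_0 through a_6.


Ansatz: y(x) = sum_{n>=0} a_n x^n, so y'(x) = sum_{n>=1} n a_n x^(n-1) and y''(x) = sum_{n>=2} n(n-1) a_n x^(n-2).
Substitute into P(x) y'' + Q(x) y' + R(x) y = 0 with P(x) = 1, Q(x) = -2x, R(x) = x^2 + 2x, and match powers of x.
Initial conditions: a_0 = 3, a_1 = 2.
Setting the coefficient of each power of x to zero and solving order by order (substituting the coefficients already found):
  x^0: 2 a_2 = 0  ->  a_2 = 0
  x^1: 6 a_3 - 2 a_1 + 2 a_0 = 0  ->  6 a_3 = 2 a_1 - 2 a_0 = -2  ->  a_3 = -1/3
  x^2: 12 a_4 - 4 a_2 + 2 a_1 + a_0 = 0  ->  12 a_4 = 4 a_2 - 2 a_1 - a_0 = -7  ->  a_4 = -7/12
  x^3: 20 a_5 - 6 a_3 + 2 a_2 + a_1 = 0  ->  20 a_5 = 6 a_3 - 2 a_2 - a_1 = -4  ->  a_5 = -1/5
  x^4: 30 a_6 - 8 a_4 + 2 a_3 + a_2 = 0  ->  30 a_6 = 8 a_4 - 2 a_3 - a_2 = -4  ->  a_6 = -2/15
Truncated series: y(x) = 3 + 2 x - (1/3) x^3 - (7/12) x^4 - (1/5) x^5 - (2/15) x^6 + O(x^7).

a_0 = 3; a_1 = 2; a_2 = 0; a_3 = -1/3; a_4 = -7/12; a_5 = -1/5; a_6 = -2/15


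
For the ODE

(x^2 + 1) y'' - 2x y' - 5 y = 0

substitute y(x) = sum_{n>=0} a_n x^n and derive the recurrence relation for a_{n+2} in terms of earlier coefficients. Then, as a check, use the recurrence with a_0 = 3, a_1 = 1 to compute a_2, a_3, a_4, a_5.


Substitute y = sum_n a_n x^n.
(1 + 1 x^2) y'' contributes (n+2)(n+1) a_{n+2} + n(n-1) a_n at x^n.
-2 x y'(x) contributes -2 n a_n at x^n.
-5 y(x) contributes -5 a_n at x^n.
Matching x^n: (n+2)(n+1) a_{n+2} + (n(n-1) - 2 n - 5) a_n = 0.
Thus a_{n+2} = (-n(n-1) + 2 n + 5) / ((n+1)(n+2)) * a_n.

Check with a_0 = 3, a_1 = 1 (apply the recurrence for n = 0, 1, 2, 3): a_0 = 3, a_1 = 1, a_2 = 15/2, a_3 = 7/6, a_4 = 35/8, a_5 = 7/24.

a_(n+2) = (-n(n-1) + 2 n + 5) / ((n+1)(n+2)) * a_n; check: a_0 = 3, a_1 = 1, a_2 = 15/2, a_3 = 7/6, a_4 = 35/8, a_5 = 7/24


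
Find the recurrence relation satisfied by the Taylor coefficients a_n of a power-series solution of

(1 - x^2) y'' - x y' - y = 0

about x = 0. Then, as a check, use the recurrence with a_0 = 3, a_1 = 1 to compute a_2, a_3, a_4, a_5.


Substitute y = sum_n a_n x^n.
(1 - 1 x^2) y'' contributes (n+2)(n+1) a_{n+2} - n(n-1) a_n at x^n.
-x y'(x) contributes -n a_n at x^n.
-y(x) contributes -1 a_n at x^n.
Matching x^n: (n+2)(n+1) a_{n+2} + (-n(n-1) - n - 1) a_n = 0.
Thus a_{n+2} = (n(n-1) + n + 1) / ((n+1)(n+2)) * a_n.

Check with a_0 = 3, a_1 = 1 (apply the recurrence for n = 0, 1, 2, 3): a_0 = 3, a_1 = 1, a_2 = 3/2, a_3 = 1/3, a_4 = 5/8, a_5 = 1/6.

a_(n+2) = (n(n-1) + n + 1) / ((n+1)(n+2)) * a_n; check: a_0 = 3, a_1 = 1, a_2 = 3/2, a_3 = 1/3, a_4 = 5/8, a_5 = 1/6
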